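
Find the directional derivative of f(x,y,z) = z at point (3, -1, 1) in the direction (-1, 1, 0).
0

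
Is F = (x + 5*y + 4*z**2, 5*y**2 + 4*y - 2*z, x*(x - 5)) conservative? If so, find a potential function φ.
No, ∇×F = (2, -2*x + 8*z + 5, -5) ≠ 0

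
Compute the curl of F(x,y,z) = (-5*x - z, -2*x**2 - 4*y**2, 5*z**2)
(0, -1, -4*x)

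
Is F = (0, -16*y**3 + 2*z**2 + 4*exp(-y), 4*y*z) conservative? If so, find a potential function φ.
Yes, F is conservative. φ = -4*y**4 + 2*y*z**2 - 4*exp(-y)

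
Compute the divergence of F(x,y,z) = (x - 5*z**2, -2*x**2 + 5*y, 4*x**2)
6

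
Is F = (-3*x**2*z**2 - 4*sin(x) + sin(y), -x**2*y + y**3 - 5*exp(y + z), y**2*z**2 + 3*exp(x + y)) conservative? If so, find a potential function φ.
No, ∇×F = (2*y*z**2 + 3*exp(x + y) + 5*exp(y + z), -6*x**2*z - 3*exp(x + y), -2*x*y - cos(y)) ≠ 0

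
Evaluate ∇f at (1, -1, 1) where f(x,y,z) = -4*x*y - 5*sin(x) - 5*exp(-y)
(4 - 5*cos(1), -4 + 5*E, 0)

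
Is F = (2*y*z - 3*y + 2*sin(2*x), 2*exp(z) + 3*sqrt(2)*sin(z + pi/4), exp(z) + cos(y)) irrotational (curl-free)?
No, ∇×F = (-2*exp(z) - sin(y) - 3*sqrt(2)*cos(z + pi/4), 2*y, 3 - 2*z)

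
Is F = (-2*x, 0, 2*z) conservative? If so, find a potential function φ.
Yes, F is conservative. φ = -x**2 + z**2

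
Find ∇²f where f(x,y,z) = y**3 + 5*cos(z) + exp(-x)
6*y - 5*cos(z) + exp(-x)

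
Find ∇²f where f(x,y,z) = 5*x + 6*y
0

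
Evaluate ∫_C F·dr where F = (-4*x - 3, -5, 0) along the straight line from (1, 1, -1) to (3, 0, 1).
-17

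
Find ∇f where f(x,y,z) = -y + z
(0, -1, 1)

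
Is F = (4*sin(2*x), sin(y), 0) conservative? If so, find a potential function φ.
Yes, F is conservative. φ = -2*cos(2*x) - cos(y)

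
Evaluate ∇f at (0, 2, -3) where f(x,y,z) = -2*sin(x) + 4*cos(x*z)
(-2, 0, 0)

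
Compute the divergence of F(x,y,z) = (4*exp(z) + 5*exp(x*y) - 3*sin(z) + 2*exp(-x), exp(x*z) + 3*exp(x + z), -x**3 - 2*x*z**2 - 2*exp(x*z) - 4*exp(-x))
-4*x*z - 2*x*exp(x*z) + 5*y*exp(x*y) - 2*exp(-x)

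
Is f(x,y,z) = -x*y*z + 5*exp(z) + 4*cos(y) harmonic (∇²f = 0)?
No, ∇²f = 5*exp(z) - 4*cos(y)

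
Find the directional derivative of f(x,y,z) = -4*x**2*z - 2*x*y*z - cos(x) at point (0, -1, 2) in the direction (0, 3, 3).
0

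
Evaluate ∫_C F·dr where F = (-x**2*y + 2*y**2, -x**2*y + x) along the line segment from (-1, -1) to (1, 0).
11/6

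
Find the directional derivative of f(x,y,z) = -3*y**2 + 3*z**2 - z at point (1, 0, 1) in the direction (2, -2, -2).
-5*sqrt(3)/3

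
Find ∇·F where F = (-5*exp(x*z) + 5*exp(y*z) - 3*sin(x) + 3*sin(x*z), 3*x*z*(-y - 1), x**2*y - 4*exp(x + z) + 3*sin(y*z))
-3*x*z + 3*y*cos(y*z) - 5*z*exp(x*z) + 3*z*cos(x*z) - 4*exp(x + z) - 3*cos(x)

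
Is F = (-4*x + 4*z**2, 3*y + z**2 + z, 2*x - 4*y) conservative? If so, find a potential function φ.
No, ∇×F = (-2*z - 5, 8*z - 2, 0) ≠ 0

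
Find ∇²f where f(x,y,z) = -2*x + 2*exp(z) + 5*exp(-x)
2*exp(z) + 5*exp(-x)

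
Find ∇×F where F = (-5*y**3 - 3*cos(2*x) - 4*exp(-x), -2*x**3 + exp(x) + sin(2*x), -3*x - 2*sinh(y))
(-2*cosh(y), 3, -6*x**2 + 15*y**2 + exp(x) + 2*cos(2*x))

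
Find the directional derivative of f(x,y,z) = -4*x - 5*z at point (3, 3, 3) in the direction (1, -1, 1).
-3*sqrt(3)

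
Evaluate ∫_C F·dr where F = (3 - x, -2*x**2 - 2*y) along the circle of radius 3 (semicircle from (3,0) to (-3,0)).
-18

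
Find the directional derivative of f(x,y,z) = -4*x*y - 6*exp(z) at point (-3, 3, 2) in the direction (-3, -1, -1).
6*sqrt(11)*(4 + exp(2))/11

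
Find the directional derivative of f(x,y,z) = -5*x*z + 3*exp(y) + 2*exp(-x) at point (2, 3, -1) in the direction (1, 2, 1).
sqrt(6)*(-5*exp(2) - 2 + 6*exp(5))*exp(-2)/6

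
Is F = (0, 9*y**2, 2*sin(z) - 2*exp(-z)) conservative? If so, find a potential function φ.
Yes, F is conservative. φ = 3*y**3 - 2*cos(z) + 2*exp(-z)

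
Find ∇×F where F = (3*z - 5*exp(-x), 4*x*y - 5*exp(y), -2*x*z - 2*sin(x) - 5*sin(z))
(0, 2*z + 2*cos(x) + 3, 4*y)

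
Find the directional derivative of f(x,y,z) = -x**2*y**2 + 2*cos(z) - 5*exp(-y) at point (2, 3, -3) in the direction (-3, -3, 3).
sqrt(3)*(-5 + 2*exp(3)*sin(3) + 60*exp(3))*exp(-3)/3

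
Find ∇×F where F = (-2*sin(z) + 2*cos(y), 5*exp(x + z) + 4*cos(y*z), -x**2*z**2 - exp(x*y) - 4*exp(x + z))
(-x*exp(x*y) + 4*y*sin(y*z) - 5*exp(x + z), 2*x*z**2 + y*exp(x*y) + 4*exp(x + z) - 2*cos(z), 5*exp(x + z) + 2*sin(y))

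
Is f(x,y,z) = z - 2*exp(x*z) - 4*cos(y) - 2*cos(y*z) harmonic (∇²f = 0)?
No, ∇²f = -2*x**2*exp(x*z) + 2*y**2*cos(y*z) - 2*z**2*exp(x*z) + 2*z**2*cos(y*z) + 4*cos(y)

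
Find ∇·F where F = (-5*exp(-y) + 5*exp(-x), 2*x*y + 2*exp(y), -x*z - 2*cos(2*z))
x + 2*exp(y) + 4*sin(2*z) - 5*exp(-x)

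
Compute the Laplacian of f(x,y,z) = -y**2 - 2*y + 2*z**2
2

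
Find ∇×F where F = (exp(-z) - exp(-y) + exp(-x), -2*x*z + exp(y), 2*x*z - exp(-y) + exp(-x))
(2*x + exp(-y), -2*z - exp(-z) + exp(-x), -2*z - exp(-y))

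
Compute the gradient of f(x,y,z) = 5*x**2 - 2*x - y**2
(10*x - 2, -2*y, 0)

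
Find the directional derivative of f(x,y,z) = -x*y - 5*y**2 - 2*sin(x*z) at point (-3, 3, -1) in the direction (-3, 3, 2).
3*sqrt(22)*(-12 + cos(3))/11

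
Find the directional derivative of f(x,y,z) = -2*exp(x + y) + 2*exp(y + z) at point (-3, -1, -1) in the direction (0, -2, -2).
sqrt(2)*(1 - 2*exp(2))*exp(-4)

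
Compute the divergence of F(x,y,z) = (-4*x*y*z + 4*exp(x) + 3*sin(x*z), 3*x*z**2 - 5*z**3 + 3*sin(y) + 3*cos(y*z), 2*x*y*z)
2*x*y - 4*y*z - 3*z*sin(y*z) + 3*z*cos(x*z) + 4*exp(x) + 3*cos(y)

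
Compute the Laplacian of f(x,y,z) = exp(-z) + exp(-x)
exp(-z) + exp(-x)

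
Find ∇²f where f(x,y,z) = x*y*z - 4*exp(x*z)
4*(-x**2 - z**2)*exp(x*z)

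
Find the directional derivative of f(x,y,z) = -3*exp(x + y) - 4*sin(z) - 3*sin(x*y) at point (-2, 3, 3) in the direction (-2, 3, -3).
3*sqrt(22)*(4*cos(3) - E + 12*cos(6))/22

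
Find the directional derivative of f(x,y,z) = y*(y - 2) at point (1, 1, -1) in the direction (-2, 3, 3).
0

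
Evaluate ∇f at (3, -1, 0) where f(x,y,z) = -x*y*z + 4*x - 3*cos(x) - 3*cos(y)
(3*sin(3) + 4, -3*sin(1), 3)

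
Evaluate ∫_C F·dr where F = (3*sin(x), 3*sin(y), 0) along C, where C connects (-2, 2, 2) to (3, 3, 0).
6*cos(2) - 6*cos(3)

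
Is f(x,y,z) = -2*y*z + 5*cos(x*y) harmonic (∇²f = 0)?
No, ∇²f = -5*(x**2 + y**2)*cos(x*y)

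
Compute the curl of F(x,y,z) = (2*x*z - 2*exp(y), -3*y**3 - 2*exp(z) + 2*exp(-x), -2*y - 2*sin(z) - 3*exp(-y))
(2*exp(z) - 2 + 3*exp(-y), 2*x, 2*exp(y) - 2*exp(-x))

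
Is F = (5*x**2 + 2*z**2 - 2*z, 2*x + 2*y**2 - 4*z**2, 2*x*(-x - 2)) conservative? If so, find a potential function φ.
No, ∇×F = (8*z, 4*x + 4*z + 2, 2) ≠ 0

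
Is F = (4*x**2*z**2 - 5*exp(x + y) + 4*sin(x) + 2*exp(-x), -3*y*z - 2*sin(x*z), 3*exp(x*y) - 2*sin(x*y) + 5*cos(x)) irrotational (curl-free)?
No, ∇×F = (3*x*exp(x*y) - 2*x*cos(x*y) + 2*x*cos(x*z) + 3*y, 8*x**2*z - 3*y*exp(x*y) + 2*y*cos(x*y) + 5*sin(x), -2*z*cos(x*z) + 5*exp(x + y))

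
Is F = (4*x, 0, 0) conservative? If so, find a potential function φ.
Yes, F is conservative. φ = 2*x**2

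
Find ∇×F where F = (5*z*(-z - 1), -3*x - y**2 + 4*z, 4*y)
(0, -10*z - 5, -3)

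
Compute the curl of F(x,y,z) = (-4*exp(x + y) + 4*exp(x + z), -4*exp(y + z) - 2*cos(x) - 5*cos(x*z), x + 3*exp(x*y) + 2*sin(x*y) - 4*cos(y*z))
(3*x*exp(x*y) - 5*x*sin(x*z) + 2*x*cos(x*y) + 4*z*sin(y*z) + 4*exp(y + z), -3*y*exp(x*y) - 2*y*cos(x*y) + 4*exp(x + z) - 1, 5*z*sin(x*z) + 4*exp(x + y) + 2*sin(x))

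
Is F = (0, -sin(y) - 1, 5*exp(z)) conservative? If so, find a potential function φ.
Yes, F is conservative. φ = -y + 5*exp(z) + cos(y)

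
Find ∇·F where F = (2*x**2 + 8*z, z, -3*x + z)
4*x + 1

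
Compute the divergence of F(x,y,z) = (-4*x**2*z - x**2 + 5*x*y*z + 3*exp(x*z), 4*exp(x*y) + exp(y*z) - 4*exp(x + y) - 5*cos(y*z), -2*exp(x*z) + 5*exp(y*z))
-8*x*z + 4*x*exp(x*y) - 2*x*exp(x*z) - 2*x + 5*y*z + 5*y*exp(y*z) + 3*z*exp(x*z) + z*exp(y*z) + 5*z*sin(y*z) - 4*exp(x + y)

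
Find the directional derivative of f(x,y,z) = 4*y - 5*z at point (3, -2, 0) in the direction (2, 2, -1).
13/3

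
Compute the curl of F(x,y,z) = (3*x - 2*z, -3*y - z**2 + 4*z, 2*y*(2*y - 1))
(8*y + 2*z - 6, -2, 0)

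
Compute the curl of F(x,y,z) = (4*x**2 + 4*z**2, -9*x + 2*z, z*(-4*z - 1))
(-2, 8*z, -9)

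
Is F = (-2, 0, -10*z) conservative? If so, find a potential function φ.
Yes, F is conservative. φ = -2*x - 5*z**2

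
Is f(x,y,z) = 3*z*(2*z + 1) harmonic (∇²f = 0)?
No, ∇²f = 12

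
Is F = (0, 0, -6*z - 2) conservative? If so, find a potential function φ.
Yes, F is conservative. φ = z*(-3*z - 2)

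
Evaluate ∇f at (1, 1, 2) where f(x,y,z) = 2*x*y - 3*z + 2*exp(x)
(2 + 2*E, 2, -3)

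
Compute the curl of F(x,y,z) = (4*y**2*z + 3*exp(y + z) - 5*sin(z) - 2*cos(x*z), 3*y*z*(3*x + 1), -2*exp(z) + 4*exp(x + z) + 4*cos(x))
(-3*y*(3*x + 1), 2*x*sin(x*z) + 4*y**2 - 4*exp(x + z) + 3*exp(y + z) + 4*sin(x) - 5*cos(z), y*z - 3*exp(y + z))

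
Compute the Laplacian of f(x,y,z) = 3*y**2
6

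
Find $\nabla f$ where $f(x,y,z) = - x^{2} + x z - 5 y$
(-2*x + z, -5, x)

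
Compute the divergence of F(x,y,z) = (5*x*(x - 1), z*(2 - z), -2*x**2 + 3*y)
10*x - 5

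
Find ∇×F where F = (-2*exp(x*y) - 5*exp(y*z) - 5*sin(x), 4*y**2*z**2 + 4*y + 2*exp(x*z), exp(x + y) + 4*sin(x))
(-2*x*exp(x*z) - 8*y**2*z + exp(x + y), -5*y*exp(y*z) - exp(x + y) - 4*cos(x), 2*x*exp(x*y) + 2*z*exp(x*z) + 5*z*exp(y*z))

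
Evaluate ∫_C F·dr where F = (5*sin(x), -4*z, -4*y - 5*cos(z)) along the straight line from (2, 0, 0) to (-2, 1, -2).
5*sin(2) + 8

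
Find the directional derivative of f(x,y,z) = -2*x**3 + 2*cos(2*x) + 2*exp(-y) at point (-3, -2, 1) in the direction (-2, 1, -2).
-2*exp(2)/3 - 8*sin(6)/3 + 36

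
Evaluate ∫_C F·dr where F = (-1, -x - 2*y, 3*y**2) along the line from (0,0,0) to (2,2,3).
4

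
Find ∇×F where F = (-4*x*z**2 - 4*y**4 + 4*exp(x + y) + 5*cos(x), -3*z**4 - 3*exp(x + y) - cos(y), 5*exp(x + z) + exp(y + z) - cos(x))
(12*z**3 + exp(y + z), -8*x*z - 5*exp(x + z) - sin(x), 16*y**3 - 7*exp(x + y))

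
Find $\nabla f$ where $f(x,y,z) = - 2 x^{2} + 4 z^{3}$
(-4*x, 0, 12*z**2)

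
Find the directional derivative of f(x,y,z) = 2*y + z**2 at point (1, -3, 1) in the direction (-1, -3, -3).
-12*sqrt(19)/19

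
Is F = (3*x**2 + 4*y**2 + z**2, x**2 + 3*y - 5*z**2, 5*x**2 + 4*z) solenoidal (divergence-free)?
No, ∇·F = 6*x + 7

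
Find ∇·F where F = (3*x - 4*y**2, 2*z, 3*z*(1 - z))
6 - 6*z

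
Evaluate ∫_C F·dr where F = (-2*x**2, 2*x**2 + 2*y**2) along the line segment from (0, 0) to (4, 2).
-16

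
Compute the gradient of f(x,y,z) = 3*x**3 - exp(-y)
(9*x**2, exp(-y), 0)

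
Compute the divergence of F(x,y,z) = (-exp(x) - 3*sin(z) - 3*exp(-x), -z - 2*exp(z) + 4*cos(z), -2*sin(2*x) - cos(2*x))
-exp(x) + 3*exp(-x)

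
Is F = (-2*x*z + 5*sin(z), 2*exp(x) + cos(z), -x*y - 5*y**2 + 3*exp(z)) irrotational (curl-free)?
No, ∇×F = (-x - 10*y + sin(z), -2*x + y + 5*cos(z), 2*exp(x))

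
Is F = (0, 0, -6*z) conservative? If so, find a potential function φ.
Yes, F is conservative. φ = -3*z**2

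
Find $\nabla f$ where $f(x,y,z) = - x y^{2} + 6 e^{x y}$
(y*(-y + 6*exp(x*y)), 2*x*(-y + 3*exp(x*y)), 0)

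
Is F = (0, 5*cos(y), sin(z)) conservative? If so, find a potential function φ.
Yes, F is conservative. φ = 5*sin(y) - cos(z)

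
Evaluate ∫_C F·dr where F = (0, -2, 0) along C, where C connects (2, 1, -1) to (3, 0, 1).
2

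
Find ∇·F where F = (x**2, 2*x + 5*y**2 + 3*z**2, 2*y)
2*x + 10*y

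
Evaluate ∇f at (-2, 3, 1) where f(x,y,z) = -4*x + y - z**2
(-4, 1, -2)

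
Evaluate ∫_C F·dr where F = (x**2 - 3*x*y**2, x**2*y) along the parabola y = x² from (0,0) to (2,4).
-8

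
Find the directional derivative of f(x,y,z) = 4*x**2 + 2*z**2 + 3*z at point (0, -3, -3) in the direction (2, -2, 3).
-27*sqrt(17)/17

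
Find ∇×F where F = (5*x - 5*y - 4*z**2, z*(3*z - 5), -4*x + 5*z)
(5 - 6*z, 4 - 8*z, 5)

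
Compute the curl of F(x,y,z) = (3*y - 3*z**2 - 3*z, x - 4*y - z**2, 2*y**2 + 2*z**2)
(4*y + 2*z, -6*z - 3, -2)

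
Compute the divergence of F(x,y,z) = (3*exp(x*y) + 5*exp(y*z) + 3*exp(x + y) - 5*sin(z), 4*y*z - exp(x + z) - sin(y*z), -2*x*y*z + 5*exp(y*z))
-2*x*y + 3*y*exp(x*y) + 5*y*exp(y*z) - z*cos(y*z) + 4*z + 3*exp(x + y)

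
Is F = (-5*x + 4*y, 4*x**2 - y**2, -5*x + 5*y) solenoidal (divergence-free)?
No, ∇·F = -2*y - 5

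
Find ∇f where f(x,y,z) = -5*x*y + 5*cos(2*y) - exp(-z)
(-5*y, -5*x - 10*sin(2*y), exp(-z))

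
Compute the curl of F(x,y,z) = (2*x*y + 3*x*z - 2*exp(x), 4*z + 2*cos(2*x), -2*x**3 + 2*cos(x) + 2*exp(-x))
(-4, 6*x**2 + 3*x + 2*sin(x) + 2*exp(-x), -2*x - 4*sin(2*x))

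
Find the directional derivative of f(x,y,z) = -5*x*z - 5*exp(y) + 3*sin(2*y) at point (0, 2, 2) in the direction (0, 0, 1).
0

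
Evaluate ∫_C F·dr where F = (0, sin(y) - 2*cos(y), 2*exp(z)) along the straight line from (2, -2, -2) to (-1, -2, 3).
-(2 - 2*exp(5))*exp(-2)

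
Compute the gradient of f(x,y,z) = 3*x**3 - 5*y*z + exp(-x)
(9*x**2 - exp(-x), -5*z, -5*y)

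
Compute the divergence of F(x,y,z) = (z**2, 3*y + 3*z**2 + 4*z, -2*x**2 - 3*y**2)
3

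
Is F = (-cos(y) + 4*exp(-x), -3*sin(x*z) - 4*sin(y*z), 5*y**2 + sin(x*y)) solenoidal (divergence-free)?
No, ∇·F = -4*z*cos(y*z) - 4*exp(-x)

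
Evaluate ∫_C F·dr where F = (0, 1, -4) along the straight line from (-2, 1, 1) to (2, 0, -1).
7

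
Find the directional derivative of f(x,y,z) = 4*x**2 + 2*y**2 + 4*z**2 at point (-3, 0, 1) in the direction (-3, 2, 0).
72*sqrt(13)/13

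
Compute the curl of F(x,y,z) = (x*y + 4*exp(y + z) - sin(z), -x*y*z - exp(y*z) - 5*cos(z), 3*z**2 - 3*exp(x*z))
(x*y + y*exp(y*z) - 5*sin(z), 3*z*exp(x*z) + 4*exp(y + z) - cos(z), -x - y*z - 4*exp(y + z))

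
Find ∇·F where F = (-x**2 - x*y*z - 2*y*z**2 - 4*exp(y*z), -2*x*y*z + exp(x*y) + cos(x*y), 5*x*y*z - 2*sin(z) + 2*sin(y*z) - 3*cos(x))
5*x*y - 2*x*z + x*exp(x*y) - x*sin(x*y) - 2*x - y*z + 2*y*cos(y*z) - 2*cos(z)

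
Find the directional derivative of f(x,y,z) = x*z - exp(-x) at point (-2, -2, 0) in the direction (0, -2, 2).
-sqrt(2)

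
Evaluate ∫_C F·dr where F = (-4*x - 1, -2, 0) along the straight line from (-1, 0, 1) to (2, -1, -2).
-7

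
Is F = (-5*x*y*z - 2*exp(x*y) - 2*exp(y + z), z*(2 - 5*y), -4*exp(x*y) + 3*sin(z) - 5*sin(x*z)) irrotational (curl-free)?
No, ∇×F = (-4*x*exp(x*y) + 5*y - 2, -5*x*y + 4*y*exp(x*y) + 5*z*cos(x*z) - 2*exp(y + z), 5*x*z + 2*x*exp(x*y) + 2*exp(y + z))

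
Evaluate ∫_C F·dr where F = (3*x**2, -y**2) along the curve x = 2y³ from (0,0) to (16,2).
12280/3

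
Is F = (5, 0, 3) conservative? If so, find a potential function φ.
Yes, F is conservative. φ = 5*x + 3*z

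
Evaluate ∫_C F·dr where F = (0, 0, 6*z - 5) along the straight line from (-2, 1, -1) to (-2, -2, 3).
4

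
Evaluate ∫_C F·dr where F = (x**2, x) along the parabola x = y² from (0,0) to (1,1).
2/3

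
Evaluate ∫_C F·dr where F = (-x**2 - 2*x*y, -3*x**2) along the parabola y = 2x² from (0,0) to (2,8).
-200/3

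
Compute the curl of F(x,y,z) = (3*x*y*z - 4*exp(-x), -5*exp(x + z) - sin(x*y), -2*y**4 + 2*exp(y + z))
(-8*y**3 + 5*exp(x + z) + 2*exp(y + z), 3*x*y, -3*x*z - y*cos(x*y) - 5*exp(x + z))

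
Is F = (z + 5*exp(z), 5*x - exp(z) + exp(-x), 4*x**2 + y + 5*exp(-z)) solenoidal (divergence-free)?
No, ∇·F = -5*exp(-z)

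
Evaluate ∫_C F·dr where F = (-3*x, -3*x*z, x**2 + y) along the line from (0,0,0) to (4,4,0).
-24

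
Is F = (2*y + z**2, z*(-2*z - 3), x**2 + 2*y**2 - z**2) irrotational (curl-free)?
No, ∇×F = (4*y + 4*z + 3, -2*x + 2*z, -2)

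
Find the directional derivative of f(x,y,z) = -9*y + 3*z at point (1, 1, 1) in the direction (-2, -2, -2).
2*sqrt(3)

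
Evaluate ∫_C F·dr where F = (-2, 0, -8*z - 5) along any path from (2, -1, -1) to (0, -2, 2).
-23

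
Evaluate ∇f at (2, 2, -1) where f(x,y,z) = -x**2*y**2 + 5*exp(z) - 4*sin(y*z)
(-16, -16 + 4*cos(2), 5*exp(-1) - 8*cos(2))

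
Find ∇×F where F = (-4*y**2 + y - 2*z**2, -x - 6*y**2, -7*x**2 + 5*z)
(0, 14*x - 4*z, 8*y - 2)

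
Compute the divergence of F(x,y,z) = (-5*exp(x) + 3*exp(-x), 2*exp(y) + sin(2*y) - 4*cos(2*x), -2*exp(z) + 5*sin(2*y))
-5*exp(x) + 2*exp(y) - 2*exp(z) + 2*cos(2*y) - 3*exp(-x)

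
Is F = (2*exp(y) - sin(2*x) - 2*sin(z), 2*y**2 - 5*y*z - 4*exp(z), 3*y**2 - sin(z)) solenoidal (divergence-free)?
No, ∇·F = 4*y - 5*z - 2*cos(2*x) - cos(z)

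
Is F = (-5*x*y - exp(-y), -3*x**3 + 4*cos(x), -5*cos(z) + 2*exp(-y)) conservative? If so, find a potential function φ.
No, ∇×F = (-2*exp(-y), 0, -9*x**2 + 5*x - 4*sin(x) - exp(-y)) ≠ 0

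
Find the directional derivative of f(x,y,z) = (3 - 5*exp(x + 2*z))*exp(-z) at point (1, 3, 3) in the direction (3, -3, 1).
sqrt(19)*(-20*exp(7) - 3)*exp(-3)/19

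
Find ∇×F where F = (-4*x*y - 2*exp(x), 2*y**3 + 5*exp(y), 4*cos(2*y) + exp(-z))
(-8*sin(2*y), 0, 4*x)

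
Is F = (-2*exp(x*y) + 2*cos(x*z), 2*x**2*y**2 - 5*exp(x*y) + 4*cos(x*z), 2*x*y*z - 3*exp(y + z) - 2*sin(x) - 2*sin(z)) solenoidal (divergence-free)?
No, ∇·F = 4*x**2*y + 2*x*y - 5*x*exp(x*y) - 2*y*exp(x*y) - 2*z*sin(x*z) - 3*exp(y + z) - 2*cos(z)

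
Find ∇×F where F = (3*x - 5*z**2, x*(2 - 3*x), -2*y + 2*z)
(-2, -10*z, 2 - 6*x)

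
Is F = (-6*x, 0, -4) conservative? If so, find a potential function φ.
Yes, F is conservative. φ = -3*x**2 - 4*z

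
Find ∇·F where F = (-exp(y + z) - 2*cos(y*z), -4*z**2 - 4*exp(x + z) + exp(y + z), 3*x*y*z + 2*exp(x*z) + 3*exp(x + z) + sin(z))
3*x*y + 2*x*exp(x*z) + 3*exp(x + z) + exp(y + z) + cos(z)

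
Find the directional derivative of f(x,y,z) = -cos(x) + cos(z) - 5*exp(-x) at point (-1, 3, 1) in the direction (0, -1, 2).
-2*sqrt(5)*sin(1)/5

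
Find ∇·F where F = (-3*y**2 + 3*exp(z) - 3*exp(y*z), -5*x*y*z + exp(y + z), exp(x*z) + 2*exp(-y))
-5*x*z + x*exp(x*z) + exp(y + z)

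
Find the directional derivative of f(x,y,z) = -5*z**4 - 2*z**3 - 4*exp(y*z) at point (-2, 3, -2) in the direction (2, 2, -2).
4*sqrt(3)*(5 - 34*exp(6))*exp(-6)/3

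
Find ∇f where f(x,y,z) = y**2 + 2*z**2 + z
(0, 2*y, 4*z + 1)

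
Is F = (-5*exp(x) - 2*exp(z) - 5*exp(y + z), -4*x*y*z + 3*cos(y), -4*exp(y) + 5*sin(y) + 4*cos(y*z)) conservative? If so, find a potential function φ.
No, ∇×F = (4*x*y - 4*z*sin(y*z) - 4*exp(y) + 5*cos(y), (-5*exp(y) - 2)*exp(z), -4*y*z + 5*exp(y + z)) ≠ 0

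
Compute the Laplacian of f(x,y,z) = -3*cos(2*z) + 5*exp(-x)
12*cos(2*z) + 5*exp(-x)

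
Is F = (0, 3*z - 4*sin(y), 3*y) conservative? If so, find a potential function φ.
Yes, F is conservative. φ = 3*y*z + 4*cos(y)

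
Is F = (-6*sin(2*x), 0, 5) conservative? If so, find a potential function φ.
Yes, F is conservative. φ = 5*z + 3*cos(2*x)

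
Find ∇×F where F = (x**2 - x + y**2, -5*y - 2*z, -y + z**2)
(1, 0, -2*y)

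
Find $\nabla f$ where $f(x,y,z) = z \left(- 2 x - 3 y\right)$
(-2*z, -3*z, -2*x - 3*y)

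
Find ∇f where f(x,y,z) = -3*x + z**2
(-3, 0, 2*z)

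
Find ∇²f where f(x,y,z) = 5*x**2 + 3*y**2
16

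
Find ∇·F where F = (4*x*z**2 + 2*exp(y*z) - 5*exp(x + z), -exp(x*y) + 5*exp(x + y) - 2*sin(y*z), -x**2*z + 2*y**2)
-x**2 - x*exp(x*y) + 4*z**2 - 2*z*cos(y*z) + 5*exp(x + y) - 5*exp(x + z)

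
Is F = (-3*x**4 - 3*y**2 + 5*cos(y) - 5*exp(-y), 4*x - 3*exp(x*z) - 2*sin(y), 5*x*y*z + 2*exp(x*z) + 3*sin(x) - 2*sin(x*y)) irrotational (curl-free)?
No, ∇×F = (x*(5*z + 3*exp(x*z) - 2*cos(x*y)), -5*y*z + 2*y*cos(x*y) - 2*z*exp(x*z) - 3*cos(x), 6*y - 3*z*exp(x*z) + 5*sin(y) + 4 - 5*exp(-y))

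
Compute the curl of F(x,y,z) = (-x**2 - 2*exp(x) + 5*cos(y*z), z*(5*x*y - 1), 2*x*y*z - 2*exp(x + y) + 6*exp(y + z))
(-5*x*y + 2*x*z - 2*exp(x + y) + 6*exp(y + z) + 1, -2*y*z - 5*y*sin(y*z) + 2*exp(x + y), 5*z*(y + sin(y*z)))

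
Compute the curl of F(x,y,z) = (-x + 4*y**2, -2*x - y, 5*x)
(0, -5, -8*y - 2)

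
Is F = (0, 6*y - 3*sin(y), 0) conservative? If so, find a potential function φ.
Yes, F is conservative. φ = 3*y**2 + 3*cos(y)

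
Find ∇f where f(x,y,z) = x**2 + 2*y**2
(2*x, 4*y, 0)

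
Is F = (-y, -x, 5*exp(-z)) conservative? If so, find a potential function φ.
Yes, F is conservative. φ = -x*y - 5*exp(-z)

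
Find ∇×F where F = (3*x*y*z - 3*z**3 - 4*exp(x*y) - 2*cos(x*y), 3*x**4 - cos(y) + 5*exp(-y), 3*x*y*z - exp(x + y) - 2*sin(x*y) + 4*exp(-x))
(3*x*z - 2*x*cos(x*y) - exp(x + y), 3*x*y - 3*y*z + 2*y*cos(x*y) - 9*z**2 + exp(x + y) + 4*exp(-x), x*(12*x**2 - 3*z + 4*exp(x*y) - 2*sin(x*y)))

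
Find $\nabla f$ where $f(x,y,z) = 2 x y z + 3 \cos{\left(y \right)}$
(2*y*z, 2*x*z - 3*sin(y), 2*x*y)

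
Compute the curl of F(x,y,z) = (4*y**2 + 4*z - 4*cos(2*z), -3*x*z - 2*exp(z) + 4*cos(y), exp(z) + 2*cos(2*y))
(3*x + 2*exp(z) - 4*sin(2*y), 8*sin(2*z) + 4, -8*y - 3*z)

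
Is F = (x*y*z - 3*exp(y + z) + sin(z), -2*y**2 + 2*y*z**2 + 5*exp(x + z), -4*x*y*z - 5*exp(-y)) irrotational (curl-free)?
No, ∇×F = (-4*x*z - 4*y*z - 5*exp(x + z) + 5*exp(-y), x*y + 4*y*z - 3*exp(y + z) + cos(z), -x*z + 5*exp(x + z) + 3*exp(y + z))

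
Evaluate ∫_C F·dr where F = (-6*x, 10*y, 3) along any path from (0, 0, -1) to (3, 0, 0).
-24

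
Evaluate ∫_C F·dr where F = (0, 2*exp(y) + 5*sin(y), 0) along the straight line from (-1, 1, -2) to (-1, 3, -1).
-2*E + 5*cos(1) - 5*cos(3) + 2*exp(3)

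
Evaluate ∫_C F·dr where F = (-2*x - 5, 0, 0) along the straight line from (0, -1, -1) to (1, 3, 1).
-6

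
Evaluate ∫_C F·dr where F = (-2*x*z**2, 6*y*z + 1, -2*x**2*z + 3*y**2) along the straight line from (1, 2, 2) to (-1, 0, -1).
-23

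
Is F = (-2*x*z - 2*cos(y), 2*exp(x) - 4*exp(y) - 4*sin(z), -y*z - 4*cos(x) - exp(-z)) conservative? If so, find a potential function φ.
No, ∇×F = (-z + 4*cos(z), -2*x - 4*sin(x), 2*exp(x) - 2*sin(y)) ≠ 0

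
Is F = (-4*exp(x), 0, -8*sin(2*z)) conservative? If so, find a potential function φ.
Yes, F is conservative. φ = -4*exp(x) + 4*cos(2*z)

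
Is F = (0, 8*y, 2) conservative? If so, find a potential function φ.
Yes, F is conservative. φ = 4*y**2 + 2*z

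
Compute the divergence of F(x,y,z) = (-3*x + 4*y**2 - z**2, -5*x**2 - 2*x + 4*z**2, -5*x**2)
-3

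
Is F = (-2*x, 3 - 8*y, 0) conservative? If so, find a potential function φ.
Yes, F is conservative. φ = -x**2 - 4*y**2 + 3*y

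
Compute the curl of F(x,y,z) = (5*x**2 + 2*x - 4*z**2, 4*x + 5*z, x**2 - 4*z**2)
(-5, -2*x - 8*z, 4)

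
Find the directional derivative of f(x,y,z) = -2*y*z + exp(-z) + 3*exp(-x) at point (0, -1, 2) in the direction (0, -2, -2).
sqrt(2)*(1/2 + exp(2))*exp(-2)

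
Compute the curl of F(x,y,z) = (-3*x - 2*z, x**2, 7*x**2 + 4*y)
(4, -14*x - 2, 2*x)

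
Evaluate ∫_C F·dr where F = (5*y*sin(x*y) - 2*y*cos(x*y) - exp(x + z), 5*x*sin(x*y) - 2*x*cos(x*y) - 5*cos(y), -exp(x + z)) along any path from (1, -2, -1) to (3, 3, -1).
-exp(2) - 7*sin(2) + 5*cos(2) - 2*sin(9) - 5*sin(3) + 1 - 5*cos(9)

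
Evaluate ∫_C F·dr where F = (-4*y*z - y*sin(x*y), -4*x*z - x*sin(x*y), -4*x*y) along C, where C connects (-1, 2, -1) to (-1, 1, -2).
-cos(2) + cos(1)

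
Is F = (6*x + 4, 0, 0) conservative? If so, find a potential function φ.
Yes, F is conservative. φ = x*(3*x + 4)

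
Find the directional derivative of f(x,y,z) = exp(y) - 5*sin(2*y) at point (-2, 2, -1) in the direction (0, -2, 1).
2*sqrt(5)*(-exp(2) + 10*cos(4))/5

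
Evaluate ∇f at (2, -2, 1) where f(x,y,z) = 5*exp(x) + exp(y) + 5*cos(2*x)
(-10*sin(4) + 5*exp(2), exp(-2), 0)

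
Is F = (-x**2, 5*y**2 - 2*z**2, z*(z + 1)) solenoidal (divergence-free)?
No, ∇·F = -2*x + 10*y + 2*z + 1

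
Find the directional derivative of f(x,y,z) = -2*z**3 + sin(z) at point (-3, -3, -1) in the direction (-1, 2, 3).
3*sqrt(14)*(-6 + cos(1))/14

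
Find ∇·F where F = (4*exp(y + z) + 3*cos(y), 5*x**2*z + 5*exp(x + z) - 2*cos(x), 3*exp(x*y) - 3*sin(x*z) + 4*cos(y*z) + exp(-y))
-3*x*cos(x*z) - 4*y*sin(y*z)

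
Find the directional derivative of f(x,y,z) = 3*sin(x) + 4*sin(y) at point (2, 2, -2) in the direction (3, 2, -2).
sqrt(17)*cos(2)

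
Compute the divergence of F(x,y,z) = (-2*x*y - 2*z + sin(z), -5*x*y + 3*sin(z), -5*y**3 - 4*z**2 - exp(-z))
-5*x - 2*y - 8*z + exp(-z)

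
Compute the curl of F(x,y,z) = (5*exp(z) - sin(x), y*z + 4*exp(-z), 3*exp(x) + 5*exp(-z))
(-y + 4*exp(-z), -3*exp(x) + 5*exp(z), 0)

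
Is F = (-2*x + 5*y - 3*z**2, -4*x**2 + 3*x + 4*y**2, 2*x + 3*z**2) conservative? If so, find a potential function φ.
No, ∇×F = (0, -6*z - 2, -8*x - 2) ≠ 0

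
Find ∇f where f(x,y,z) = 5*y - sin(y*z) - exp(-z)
(0, -z*cos(y*z) + 5, -y*cos(y*z) + exp(-z))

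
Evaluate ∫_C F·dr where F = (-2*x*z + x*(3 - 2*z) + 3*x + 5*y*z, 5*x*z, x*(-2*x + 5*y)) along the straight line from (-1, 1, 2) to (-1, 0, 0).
14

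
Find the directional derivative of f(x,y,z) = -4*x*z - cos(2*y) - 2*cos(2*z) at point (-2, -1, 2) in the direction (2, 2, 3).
4*sqrt(17)*(3*sin(4) - sin(2) + 2)/17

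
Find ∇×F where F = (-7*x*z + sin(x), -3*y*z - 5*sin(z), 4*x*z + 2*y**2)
(7*y + 5*cos(z), -7*x - 4*z, 0)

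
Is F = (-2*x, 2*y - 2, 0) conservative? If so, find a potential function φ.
Yes, F is conservative. φ = -x**2 + y**2 - 2*y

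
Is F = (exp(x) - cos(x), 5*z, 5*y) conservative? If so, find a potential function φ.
Yes, F is conservative. φ = 5*y*z + exp(x) - sin(x)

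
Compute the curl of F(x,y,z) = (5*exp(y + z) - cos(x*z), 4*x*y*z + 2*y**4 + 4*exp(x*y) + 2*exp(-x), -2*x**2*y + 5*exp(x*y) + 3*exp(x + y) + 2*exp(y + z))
(-2*x**2 - 4*x*y + 5*x*exp(x*y) + 3*exp(x + y) + 2*exp(y + z), 4*x*y + x*sin(x*z) - 5*y*exp(x*y) - 3*exp(x + y) + 5*exp(y + z), 4*y*z + 4*y*exp(x*y) - 5*exp(y + z) - 2*exp(-x))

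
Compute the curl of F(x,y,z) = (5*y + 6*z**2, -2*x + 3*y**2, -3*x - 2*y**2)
(-4*y, 12*z + 3, -7)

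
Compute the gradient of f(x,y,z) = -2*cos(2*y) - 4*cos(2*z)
(0, 4*sin(2*y), 8*sin(2*z))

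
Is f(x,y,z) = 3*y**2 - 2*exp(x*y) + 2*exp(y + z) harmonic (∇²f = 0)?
No, ∇²f = -2*x**2*exp(x*y) - 2*y**2*exp(x*y) + 4*exp(y + z) + 6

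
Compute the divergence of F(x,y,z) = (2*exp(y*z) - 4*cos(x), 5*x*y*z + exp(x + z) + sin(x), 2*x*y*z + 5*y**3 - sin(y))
2*x*y + 5*x*z + 4*sin(x)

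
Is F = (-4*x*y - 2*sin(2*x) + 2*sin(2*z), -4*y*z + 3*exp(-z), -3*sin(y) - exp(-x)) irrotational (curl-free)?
No, ∇×F = (4*y - 3*cos(y) + 3*exp(-z), 4*cos(2*z) - exp(-x), 4*x)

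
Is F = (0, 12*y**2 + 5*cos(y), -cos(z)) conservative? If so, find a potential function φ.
Yes, F is conservative. φ = 4*y**3 + 5*sin(y) - sin(z)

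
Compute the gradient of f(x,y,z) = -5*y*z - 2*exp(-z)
(0, -5*z, -5*y + 2*exp(-z))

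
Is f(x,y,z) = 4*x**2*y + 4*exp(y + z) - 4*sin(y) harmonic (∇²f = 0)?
No, ∇²f = 8*y + 8*exp(y + z) + 4*sin(y)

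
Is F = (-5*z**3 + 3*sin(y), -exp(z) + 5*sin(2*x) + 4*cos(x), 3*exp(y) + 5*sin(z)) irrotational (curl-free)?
No, ∇×F = (3*exp(y) + exp(z), -15*z**2, -4*sin(x) + 10*cos(2*x) - 3*cos(y))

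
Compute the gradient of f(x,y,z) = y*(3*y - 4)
(0, 6*y - 4, 0)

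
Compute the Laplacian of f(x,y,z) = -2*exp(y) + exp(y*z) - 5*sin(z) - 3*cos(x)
y**2*exp(y*z) + z**2*exp(y*z) - 2*exp(y) + 5*sin(z) + 3*cos(x)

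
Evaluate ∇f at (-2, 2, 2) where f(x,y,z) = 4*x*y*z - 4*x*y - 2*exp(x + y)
(6, -10, -16)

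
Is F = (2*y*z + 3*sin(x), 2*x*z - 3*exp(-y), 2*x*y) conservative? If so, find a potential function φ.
Yes, F is conservative. φ = 2*x*y*z - 3*cos(x) + 3*exp(-y)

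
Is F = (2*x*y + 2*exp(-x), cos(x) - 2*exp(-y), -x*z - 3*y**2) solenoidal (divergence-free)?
No, ∇·F = -x + 2*y + 2*exp(-y) - 2*exp(-x)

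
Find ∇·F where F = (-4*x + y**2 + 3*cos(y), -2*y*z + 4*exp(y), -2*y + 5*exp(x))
-2*z + 4*exp(y) - 4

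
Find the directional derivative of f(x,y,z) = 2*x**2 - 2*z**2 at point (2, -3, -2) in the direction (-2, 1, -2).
-32/3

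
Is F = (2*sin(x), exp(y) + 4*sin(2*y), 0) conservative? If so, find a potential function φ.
Yes, F is conservative. φ = exp(y) - 2*cos(x) - 2*cos(2*y)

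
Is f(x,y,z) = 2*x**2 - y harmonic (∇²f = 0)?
No, ∇²f = 4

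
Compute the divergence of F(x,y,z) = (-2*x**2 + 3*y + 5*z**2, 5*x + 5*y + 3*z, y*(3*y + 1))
5 - 4*x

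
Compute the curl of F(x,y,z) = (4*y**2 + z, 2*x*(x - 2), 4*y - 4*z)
(4, 1, 4*x - 8*y - 4)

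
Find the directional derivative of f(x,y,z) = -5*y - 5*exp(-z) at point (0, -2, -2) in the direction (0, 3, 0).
-5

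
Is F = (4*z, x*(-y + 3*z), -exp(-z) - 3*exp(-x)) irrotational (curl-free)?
No, ∇×F = (-3*x, 4 - 3*exp(-x), -y + 3*z)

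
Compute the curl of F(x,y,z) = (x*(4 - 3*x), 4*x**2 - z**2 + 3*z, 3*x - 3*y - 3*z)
(2*z - 6, -3, 8*x)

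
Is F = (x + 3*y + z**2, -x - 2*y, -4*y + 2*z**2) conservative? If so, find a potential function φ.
No, ∇×F = (-4, 2*z, -4) ≠ 0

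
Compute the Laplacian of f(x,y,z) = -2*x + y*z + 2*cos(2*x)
-8*cos(2*x)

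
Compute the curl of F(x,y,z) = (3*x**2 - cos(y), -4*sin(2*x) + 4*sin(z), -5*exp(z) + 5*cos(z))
(-4*cos(z), 0, -sin(y) - 8*cos(2*x))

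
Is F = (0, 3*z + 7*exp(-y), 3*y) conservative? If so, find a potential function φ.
Yes, F is conservative. φ = 3*y*z - 7*exp(-y)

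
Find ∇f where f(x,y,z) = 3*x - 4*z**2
(3, 0, -8*z)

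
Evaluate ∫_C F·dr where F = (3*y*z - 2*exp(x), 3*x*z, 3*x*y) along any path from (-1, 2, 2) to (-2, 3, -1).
-2*exp(-2) + 2*exp(-1) + 30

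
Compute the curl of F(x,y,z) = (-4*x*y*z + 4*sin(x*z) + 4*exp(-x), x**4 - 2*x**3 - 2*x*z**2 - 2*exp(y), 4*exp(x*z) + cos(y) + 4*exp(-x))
(4*x*z - sin(y), 4*((-x*y + x*cos(x*z) - z*exp(x*z))*exp(x) + 1)*exp(-x), 4*x**3 - 6*x**2 + 4*x*z - 2*z**2)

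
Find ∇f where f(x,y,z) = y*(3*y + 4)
(0, 6*y + 4, 0)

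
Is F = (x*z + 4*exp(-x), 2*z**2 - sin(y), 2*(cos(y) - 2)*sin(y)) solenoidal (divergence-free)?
No, ∇·F = z - cos(y) - 4*exp(-x)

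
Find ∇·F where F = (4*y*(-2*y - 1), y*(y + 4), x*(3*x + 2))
2*y + 4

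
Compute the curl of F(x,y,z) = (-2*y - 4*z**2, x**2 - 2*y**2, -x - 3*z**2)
(0, 1 - 8*z, 2*x + 2)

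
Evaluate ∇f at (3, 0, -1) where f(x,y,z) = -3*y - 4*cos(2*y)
(0, -3, 0)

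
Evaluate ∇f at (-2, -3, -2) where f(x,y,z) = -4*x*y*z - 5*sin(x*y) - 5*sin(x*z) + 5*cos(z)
(-24 + 10*cos(4) + 15*cos(6), -16 + 10*cos(6), -24 + 10*cos(4) + 5*sin(2))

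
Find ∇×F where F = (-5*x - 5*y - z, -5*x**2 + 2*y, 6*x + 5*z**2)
(0, -7, 5 - 10*x)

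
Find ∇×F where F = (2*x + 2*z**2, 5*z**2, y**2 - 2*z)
(2*y - 10*z, 4*z, 0)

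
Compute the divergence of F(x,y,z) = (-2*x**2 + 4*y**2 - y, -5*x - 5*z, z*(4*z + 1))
-4*x + 8*z + 1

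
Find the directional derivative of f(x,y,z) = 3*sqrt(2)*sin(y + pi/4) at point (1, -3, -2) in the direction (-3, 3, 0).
3*sin(pi/4 + 3)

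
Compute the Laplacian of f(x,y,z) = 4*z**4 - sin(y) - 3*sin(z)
48*z**2 + sin(y) + 3*sin(z)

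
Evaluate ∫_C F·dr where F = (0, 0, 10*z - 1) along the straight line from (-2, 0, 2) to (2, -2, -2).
4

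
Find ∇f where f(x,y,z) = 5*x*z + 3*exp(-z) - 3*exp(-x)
(5*z + 3*exp(-x), 0, 5*x - 3*exp(-z))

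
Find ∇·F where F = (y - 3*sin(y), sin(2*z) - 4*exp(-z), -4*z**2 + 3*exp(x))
-8*z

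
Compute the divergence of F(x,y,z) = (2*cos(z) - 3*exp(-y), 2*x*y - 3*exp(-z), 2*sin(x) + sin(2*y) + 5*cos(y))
2*x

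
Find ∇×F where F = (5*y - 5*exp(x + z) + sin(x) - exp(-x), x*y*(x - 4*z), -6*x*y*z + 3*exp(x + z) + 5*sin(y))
(4*x*y - 6*x*z + 5*cos(y), 6*y*z - 8*exp(x + z), x*y + y*(x - 4*z) - 5)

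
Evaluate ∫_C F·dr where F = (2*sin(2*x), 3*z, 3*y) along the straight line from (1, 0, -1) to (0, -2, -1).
cos(2) + 5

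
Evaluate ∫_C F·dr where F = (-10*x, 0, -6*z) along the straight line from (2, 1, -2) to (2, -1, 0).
12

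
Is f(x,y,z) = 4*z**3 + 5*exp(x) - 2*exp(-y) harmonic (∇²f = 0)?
No, ∇²f = 24*z + 5*exp(x) - 2*exp(-y)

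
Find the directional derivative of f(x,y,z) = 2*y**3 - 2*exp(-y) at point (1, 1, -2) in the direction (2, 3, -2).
6*sqrt(17)*(1 + 3*E)*exp(-1)/17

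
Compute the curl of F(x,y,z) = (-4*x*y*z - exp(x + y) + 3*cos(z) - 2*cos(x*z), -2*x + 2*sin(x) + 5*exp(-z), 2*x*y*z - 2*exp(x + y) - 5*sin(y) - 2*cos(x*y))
(2*x*z + 2*x*sin(x*y) - 2*exp(x + y) - 5*cos(y) + 5*exp(-z), -4*x*y + 2*x*sin(x*z) - 2*y*z - 2*y*sin(x*y) + 2*exp(x + y) - 3*sin(z), 4*x*z + exp(x + y) + 2*cos(x) - 2)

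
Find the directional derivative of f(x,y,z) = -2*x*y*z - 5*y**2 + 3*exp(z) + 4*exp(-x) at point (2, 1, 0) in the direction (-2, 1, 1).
sqrt(6)*(8 - 11*exp(2))*exp(-2)/6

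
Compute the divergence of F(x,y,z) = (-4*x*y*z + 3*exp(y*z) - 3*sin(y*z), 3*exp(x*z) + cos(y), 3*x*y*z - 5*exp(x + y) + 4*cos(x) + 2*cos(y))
3*x*y - 4*y*z - sin(y)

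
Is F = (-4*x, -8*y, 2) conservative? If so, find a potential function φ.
Yes, F is conservative. φ = -2*x**2 - 4*y**2 + 2*z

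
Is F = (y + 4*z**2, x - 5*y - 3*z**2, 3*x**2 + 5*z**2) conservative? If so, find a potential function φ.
No, ∇×F = (6*z, -6*x + 8*z, 0) ≠ 0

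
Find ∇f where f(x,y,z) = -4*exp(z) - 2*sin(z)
(0, 0, -4*exp(z) - 2*cos(z))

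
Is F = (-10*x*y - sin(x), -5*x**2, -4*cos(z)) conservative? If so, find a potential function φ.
Yes, F is conservative. φ = -5*x**2*y - 4*sin(z) + cos(x)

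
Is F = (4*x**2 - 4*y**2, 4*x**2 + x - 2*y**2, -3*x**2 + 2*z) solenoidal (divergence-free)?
No, ∇·F = 8*x - 4*y + 2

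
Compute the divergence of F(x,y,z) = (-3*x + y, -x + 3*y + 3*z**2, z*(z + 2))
2*z + 2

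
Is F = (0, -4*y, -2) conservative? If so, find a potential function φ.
Yes, F is conservative. φ = -2*y**2 - 2*z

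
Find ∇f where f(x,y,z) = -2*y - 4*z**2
(0, -2, -8*z)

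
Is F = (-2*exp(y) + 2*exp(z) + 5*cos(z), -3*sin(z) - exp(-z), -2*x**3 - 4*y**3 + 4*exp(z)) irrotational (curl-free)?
No, ∇×F = (-12*y**2 + 3*cos(z) - exp(-z), 6*x**2 + 2*exp(z) - 5*sin(z), 2*exp(y))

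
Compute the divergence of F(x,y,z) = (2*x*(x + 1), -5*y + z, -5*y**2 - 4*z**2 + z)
4*x - 8*z - 2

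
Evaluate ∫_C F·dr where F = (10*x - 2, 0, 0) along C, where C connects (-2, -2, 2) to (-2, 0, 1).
0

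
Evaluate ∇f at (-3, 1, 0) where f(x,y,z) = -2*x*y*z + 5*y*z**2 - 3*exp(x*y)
(-3*exp(-3), 9*exp(-3), 6)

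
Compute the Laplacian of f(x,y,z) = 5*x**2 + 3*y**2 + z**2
18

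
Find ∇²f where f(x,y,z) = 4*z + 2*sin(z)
-2*sin(z)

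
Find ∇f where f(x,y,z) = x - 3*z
(1, 0, -3)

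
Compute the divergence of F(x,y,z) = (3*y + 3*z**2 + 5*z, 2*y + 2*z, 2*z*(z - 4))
4*z - 6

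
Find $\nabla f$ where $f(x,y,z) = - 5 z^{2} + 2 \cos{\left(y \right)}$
(0, -2*sin(y), -10*z)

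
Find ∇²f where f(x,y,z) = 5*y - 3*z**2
-6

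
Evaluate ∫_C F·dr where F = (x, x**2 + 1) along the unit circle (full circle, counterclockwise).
0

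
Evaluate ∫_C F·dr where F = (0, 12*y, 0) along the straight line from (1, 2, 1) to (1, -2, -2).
0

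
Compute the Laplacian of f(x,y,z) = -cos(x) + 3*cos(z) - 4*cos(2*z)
cos(x) - 3*cos(z) + 16*cos(2*z)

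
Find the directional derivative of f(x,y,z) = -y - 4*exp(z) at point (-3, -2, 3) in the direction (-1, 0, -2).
8*sqrt(5)*exp(3)/5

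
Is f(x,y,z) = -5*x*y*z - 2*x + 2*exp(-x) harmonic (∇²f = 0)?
No, ∇²f = 2*exp(-x)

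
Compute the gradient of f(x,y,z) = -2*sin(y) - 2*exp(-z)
(0, -2*cos(y), 2*exp(-z))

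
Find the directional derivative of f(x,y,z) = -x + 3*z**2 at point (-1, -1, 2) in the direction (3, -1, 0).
-3*sqrt(10)/10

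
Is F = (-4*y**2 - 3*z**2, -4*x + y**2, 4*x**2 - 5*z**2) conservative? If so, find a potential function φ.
No, ∇×F = (0, -8*x - 6*z, 8*y - 4) ≠ 0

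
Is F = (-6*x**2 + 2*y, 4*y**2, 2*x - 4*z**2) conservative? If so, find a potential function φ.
No, ∇×F = (0, -2, -2) ≠ 0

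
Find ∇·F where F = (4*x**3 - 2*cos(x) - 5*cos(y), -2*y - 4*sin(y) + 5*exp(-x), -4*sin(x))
12*x**2 + 2*sin(x) - 4*cos(y) - 2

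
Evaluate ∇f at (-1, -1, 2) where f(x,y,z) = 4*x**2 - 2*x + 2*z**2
(-10, 0, 8)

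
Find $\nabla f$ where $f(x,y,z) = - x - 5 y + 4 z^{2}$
(-1, -5, 8*z)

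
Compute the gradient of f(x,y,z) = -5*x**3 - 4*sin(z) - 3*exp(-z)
(-15*x**2, 0, -4*cos(z) + 3*exp(-z))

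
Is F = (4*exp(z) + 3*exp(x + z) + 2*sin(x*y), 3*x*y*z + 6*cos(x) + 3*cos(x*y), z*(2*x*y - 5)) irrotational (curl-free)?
No, ∇×F = (x*(-3*y + 2*z), -2*y*z + 4*exp(z) + 3*exp(x + z), -2*x*cos(x*y) + 3*y*z - 3*y*sin(x*y) - 6*sin(x))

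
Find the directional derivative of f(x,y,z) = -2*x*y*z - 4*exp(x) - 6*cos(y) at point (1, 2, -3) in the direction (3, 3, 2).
sqrt(22)*(-6*E + 9*sin(2) + 23)/11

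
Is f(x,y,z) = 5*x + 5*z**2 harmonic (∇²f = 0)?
No, ∇²f = 10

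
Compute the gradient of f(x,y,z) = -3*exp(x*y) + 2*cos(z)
(-3*y*exp(x*y), -3*x*exp(x*y), -2*sin(z))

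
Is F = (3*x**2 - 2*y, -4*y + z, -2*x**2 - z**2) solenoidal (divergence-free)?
No, ∇·F = 6*x - 2*z - 4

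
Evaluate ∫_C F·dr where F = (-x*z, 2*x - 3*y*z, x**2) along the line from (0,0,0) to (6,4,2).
-8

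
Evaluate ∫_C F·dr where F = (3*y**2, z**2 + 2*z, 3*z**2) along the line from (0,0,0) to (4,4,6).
352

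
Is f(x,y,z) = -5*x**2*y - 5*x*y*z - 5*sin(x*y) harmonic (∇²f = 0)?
No, ∇²f = 5*x**2*sin(x*y) + 5*y*(y*sin(x*y) - 2)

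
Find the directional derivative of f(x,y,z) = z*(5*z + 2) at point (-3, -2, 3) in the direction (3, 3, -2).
-32*sqrt(22)/11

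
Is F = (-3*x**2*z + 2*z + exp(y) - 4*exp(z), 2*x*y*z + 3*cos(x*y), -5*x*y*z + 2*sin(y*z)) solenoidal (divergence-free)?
No, ∇·F = -5*x*y - 4*x*z - 3*x*sin(x*y) + 2*y*cos(y*z)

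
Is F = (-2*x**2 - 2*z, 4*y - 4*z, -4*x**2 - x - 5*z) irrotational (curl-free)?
No, ∇×F = (4, 8*x - 1, 0)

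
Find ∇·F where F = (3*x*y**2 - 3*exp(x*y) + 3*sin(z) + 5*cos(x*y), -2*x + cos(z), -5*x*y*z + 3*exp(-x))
y*(-5*x + 3*y - 3*exp(x*y) - 5*sin(x*y))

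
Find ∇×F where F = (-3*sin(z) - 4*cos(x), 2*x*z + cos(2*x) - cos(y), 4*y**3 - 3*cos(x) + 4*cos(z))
(-2*x + 12*y**2, -3*sin(x) - 3*cos(z), 2*z - 2*sin(2*x))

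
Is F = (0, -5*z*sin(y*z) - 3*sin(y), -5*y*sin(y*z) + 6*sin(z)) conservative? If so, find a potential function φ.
Yes, F is conservative. φ = 3*cos(y) - 6*cos(z) + 5*cos(y*z)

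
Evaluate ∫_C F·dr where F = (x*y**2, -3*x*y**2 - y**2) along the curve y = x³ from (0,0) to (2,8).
-15904/15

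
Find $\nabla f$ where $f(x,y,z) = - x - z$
(-1, 0, -1)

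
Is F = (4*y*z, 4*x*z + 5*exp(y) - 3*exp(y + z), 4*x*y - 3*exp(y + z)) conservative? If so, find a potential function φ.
Yes, F is conservative. φ = 4*x*y*z + 5*exp(y) - 3*exp(y + z)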